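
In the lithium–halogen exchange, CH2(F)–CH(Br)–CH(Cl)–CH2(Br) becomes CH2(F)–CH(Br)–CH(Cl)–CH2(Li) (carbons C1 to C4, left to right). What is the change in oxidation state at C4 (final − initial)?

Before: C4 has 1 bond to C, 2 bonds to H, 1 bond to Br → oxidation state -1.
After: C4 has 1 bond to C, 2 bonds to H, 1 bond to Li → oxidation state -3.
Δ = -3 − (-1) = -2, so this is a reduction at C4.

-2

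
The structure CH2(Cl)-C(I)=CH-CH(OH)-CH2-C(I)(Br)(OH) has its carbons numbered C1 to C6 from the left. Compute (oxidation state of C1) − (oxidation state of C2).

C1: 1C, 2H, 1Cl → 0 − 2 + 1 = -1
C2: 3C, 1I → 0 + 1 = +1
Difference: -1 − (+1) = -2.

-2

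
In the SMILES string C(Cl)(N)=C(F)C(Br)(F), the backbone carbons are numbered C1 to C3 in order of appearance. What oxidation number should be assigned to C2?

+1

C2 has a double bond to C (2×0 = 0), one bond to C (0), one bond to F (+1).
Oxidation state = 0 + 0 + 1 = +1.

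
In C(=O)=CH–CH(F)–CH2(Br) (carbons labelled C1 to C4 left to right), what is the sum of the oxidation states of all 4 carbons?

Tallying each carbon's bonds:
C1: 2C, 2O → 0 + 2 = +2
C2: 3C, 1H → 0 − 1 = -1
C3: 2C, 1H, 1F → 0 − 1 + 1 = 0
C4: 1C, 2H, 1Br → 0 − 2 + 1 = -1
Sum = +2 − 1 + 0 − 1 = 0.

0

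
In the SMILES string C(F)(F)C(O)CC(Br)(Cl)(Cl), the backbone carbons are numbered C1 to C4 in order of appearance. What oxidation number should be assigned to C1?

+1

Assign +1 per bond to O/N/halogen, −1 per bond to H or an electropositive element, and 0 per bond to carbon.
C1 has one bond to C (0), one bond to F (+1), one bond to F (+1), one bond to H (-1).
Oxidation state = 0 + 1 + 1 − 1 = +1.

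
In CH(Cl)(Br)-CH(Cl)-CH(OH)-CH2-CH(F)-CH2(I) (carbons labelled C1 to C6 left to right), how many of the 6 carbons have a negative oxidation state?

2

Assign +1 per bond to O/N/halogen, −1 per bond to H or an electropositive element, and 0 per bond to carbon. Tallying each carbon:
C1: 1C, 1H, 1Cl, 1Br → 0 − 1 + 1 + 1 = +1
C2: 2C, 1H, 1Cl → 0 − 1 + 1 = 0
C3: 2C, 1H, 1O → 0 − 1 + 1 = 0
C4: 2C, 2H → 0 − 2 = -2
C5: 2C, 1H, 1F → 0 − 1 + 1 = 0
C6: 1C, 2H, 1I → 0 − 2 + 1 = -1
2 carbons (C4, C6) meet the condition.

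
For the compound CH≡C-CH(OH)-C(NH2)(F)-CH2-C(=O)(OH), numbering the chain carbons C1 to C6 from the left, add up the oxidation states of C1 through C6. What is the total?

Tallying each carbon's bonds:
C1: 3C, 1H → 0 − 1 = -1
C2: 4C → 0 = 0
C3: 2C, 1H, 1O → 0 − 1 + 1 = 0
C4: 2C, 1N, 1F → 0 + 1 + 1 = +2
C5: 2C, 2H → 0 − 2 = -2
C6: 1C, 3O → 0 + 3 = +3
Sum = -1 + 0 + 0 + 2 − 2 + 3 = +2.

+2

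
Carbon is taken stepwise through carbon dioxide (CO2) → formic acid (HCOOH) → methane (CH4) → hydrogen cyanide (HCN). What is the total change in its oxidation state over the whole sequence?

-2

Carbon oxidation states along the series — carbon dioxide: +4, formic acid: +2, methane: -4, hydrogen cyanide: +2.
Net change = +2 − (+4) = -2.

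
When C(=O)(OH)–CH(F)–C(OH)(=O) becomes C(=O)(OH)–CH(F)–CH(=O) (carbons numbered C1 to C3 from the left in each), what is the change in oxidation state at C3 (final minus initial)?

Before: C3 has 1 bond to C, 3 bonds to O → oxidation state +3.
After: C3 has 1 bond to C, 1 bond to H, 2 bonds to O → oxidation state +1.
Δ = +1 − (+3) = -2, so this is a reduction at C3.

-2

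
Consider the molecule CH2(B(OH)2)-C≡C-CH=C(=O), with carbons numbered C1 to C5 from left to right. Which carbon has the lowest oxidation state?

Count +1 for every bond to an atom more electronegative than carbon and −1 for every bond to one less electronegative; C–C bonds are 0. Tallying each carbon:
C1: 1C, 2H, 1B → 0 − 2 − 1 = -3
C2: 4C → 0 = 0
C3: 4C → 0 = 0
C4: 3C, 1H → 0 − 1 = -1
C5: 2C, 2O → 0 + 2 = +2
The most reduced carbon is C1 at -3.

C1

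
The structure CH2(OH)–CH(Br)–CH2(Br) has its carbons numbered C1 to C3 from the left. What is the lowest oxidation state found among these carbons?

-1

Assign +1 per bond to O/N/halogen, −1 per bond to H or an electropositive element, and 0 per bond to carbon. Tallying each carbon:
C1: 1C, 2H, 1O → 0 − 2 + 1 = -1
C2: 2C, 1H, 1Br → 0 − 1 + 1 = 0
C3: 1C, 2H, 1Br → 0 − 2 + 1 = -1
The lowest value is -1.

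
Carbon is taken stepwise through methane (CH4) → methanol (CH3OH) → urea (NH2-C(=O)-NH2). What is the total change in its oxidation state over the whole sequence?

Carbon oxidation states along the series — methane: -4, methanol: -2, urea: +4.
Net change = +4 − (-4) = +8.

+8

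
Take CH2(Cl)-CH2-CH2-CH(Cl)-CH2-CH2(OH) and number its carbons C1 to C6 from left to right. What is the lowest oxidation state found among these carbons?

-2

Bonds to more-electronegative neighbours contribute +1 each, bonds to H or metals contribute −1 each, and C–C bonds contribute 0. Tallying each carbon:
C1: 1C, 2H, 1Cl → 0 − 2 + 1 = -1
C2: 2C, 2H → 0 − 2 = -2
C3: 2C, 2H → 0 − 2 = -2
C4: 2C, 1H, 1Cl → 0 − 1 + 1 = 0
C5: 2C, 2H → 0 − 2 = -2
C6: 1C, 2H, 1O → 0 − 2 + 1 = -1
The lowest value is -2.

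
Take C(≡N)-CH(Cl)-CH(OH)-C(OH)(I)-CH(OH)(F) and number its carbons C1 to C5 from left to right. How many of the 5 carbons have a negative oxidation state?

Bonds to more-electronegative neighbours contribute +1 each, bonds to H or metals contribute −1 each, and C–C bonds contribute 0. Tallying each carbon:
C1: 1C, 3N → 0 + 3 = +3
C2: 2C, 1H, 1Cl → 0 − 1 + 1 = 0
C3: 2C, 1H, 1O → 0 − 1 + 1 = 0
C4: 2C, 1O, 1I → 0 + 1 + 1 = +2
C5: 1C, 1H, 1O, 1F → 0 − 1 + 1 + 1 = +1
0 carbons meet the condition.

0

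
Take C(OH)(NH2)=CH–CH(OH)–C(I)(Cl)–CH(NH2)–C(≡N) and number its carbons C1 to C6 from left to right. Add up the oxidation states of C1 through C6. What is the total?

+6

Tallying each carbon's bonds:
C1: 2C, 1O, 1N → 0 + 1 + 1 = +2
C2: 3C, 1H → 0 − 1 = -1
C3: 2C, 1H, 1O → 0 − 1 + 1 = 0
C4: 2C, 1Cl, 1I → 0 + 1 + 1 = +2
C5: 2C, 1H, 1N → 0 − 1 + 1 = 0
C6: 1C, 3N → 0 + 3 = +3
Sum = +2 − 1 + 0 + 2 + 0 + 3 = +6.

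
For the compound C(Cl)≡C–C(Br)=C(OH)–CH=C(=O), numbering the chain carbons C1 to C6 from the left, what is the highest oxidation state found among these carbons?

+2

Tallying each carbon's bonds:
C1: 3C, 1Cl → 0 + 1 = +1
C2: 4C → 0 = 0
C3: 3C, 1Br → 0 + 1 = +1
C4: 3C, 1O → 0 + 1 = +1
C5: 3C, 1H → 0 − 1 = -1
C6: 2C, 2O → 0 + 2 = +2
The highest value is +2.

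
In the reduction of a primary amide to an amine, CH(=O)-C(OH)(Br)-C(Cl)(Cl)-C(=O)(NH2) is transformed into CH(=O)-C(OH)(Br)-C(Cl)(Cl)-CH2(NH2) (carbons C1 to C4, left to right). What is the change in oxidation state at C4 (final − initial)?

Before: C4 has 1 bond to C, 2 bonds to O, 1 bond to N → oxidation state +3.
After: C4 has 1 bond to C, 2 bonds to H, 1 bond to N → oxidation state -1.
Δ = -1 − (+3) = -4, so this is a reduction at C4.

-4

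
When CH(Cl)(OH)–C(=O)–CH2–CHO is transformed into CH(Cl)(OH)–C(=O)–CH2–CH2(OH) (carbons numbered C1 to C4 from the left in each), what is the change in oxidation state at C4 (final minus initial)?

Before: C4 has 1 bond to C, 1 bond to H, 2 bonds to O → oxidation state +1.
After: C4 has 1 bond to C, 2 bonds to H, 1 bond to O → oxidation state -1.
Δ = -1 − (+1) = -2, so this is a reduction at C4.

-2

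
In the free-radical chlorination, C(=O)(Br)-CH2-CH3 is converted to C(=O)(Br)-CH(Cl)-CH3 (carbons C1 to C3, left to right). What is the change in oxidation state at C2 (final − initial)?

Before: C2 has 2 bonds to C, 2 bonds to H → oxidation state -2.
After: C2 has 2 bonds to C, 1 bond to H, 1 bond to Cl → oxidation state 0.
Δ = 0 − (-2) = +2, so this is an oxidation at C2.

+2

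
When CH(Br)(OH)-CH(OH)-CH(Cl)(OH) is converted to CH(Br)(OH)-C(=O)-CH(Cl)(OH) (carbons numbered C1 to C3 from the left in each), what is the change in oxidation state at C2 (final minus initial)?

Before: C2 has 2 bonds to C, 1 bond to H, 1 bond to O → oxidation state 0.
After: C2 has 2 bonds to C, 2 bonds to O → oxidation state +2.
Δ = +2 − (0) = +2, so this is an oxidation at C2.

+2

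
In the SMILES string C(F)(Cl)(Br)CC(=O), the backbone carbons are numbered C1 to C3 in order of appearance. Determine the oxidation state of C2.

-2

C2 has one bond to C (0), one bond to C (0), one bond to H (-1), one bond to H (-1).
Oxidation state = 0 + 0 − 1 − 1 = -2.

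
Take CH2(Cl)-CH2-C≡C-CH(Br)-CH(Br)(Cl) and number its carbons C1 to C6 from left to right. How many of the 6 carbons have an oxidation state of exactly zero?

Tallying each carbon's bonds:
C1: 1C, 2H, 1Cl → 0 − 2 + 1 = -1
C2: 2C, 2H → 0 − 2 = -2
C3: 4C → 0 = 0
C4: 4C → 0 = 0
C5: 2C, 1H, 1Br → 0 − 1 + 1 = 0
C6: 1C, 1H, 1Cl, 1Br → 0 − 1 + 1 + 1 = +1
3 carbons (C3, C4, C5) meet the condition.

3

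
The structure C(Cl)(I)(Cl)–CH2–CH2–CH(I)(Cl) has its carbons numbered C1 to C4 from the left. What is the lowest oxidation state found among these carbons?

-2

Tallying each carbon's bonds:
C1: 1C, 2Cl, 1I → 0 + 2 + 1 = +3
C2: 2C, 2H → 0 − 2 = -2
C3: 2C, 2H → 0 − 2 = -2
C4: 1C, 1H, 1Cl, 1I → 0 − 1 + 1 + 1 = +1
The lowest value is -2.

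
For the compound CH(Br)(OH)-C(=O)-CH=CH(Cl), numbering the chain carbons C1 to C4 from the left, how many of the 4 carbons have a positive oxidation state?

Tallying each carbon's bonds:
C1: 1C, 1H, 1O, 1Br → 0 − 1 + 1 + 1 = +1
C2: 2C, 2O → 0 + 2 = +2
C3: 3C, 1H → 0 − 1 = -1
C4: 2C, 1H, 1Cl → 0 − 1 + 1 = 0
2 carbons (C1, C2) meet the condition.

2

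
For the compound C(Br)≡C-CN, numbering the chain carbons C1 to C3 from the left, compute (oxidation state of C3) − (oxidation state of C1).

+2

C3: 1C, 3N → 0 + 3 = +3
C1: 3C, 1Br → 0 + 1 = +1
Difference: +3 − (+1) = +2.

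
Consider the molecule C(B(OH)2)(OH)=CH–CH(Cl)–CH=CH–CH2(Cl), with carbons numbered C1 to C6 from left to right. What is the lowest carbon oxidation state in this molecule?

-1

Tallying each carbon's bonds:
C1: 2C, 1O, 1B → 0 + 1 − 1 = 0
C2: 3C, 1H → 0 − 1 = -1
C3: 2C, 1H, 1Cl → 0 − 1 + 1 = 0
C4: 3C, 1H → 0 − 1 = -1
C5: 3C, 1H → 0 − 1 = -1
C6: 1C, 2H, 1Cl → 0 − 2 + 1 = -1
The lowest value is -1.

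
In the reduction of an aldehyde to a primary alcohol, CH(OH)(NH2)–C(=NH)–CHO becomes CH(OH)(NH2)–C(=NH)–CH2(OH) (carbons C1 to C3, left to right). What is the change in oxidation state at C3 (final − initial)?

Before: C3 has 1 bond to C, 1 bond to H, 2 bonds to O → oxidation state +1.
After: C3 has 1 bond to C, 2 bonds to H, 1 bond to O → oxidation state -1.
Δ = -1 − (+1) = -2, so this is a reduction at C3.

-2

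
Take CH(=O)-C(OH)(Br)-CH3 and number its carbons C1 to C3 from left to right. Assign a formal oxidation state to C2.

Bonds to more-electronegative neighbours contribute +1 each, bonds to H or metals contribute −1 each, and C–C bonds contribute 0.
C2 has one bond to C (0), one bond to C (0), one bond to O (+1), one bond to Br (+1).
Oxidation state = 0 + 0 + 1 + 1 = +2.

+2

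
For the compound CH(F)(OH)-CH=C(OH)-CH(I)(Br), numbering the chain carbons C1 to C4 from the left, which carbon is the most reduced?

Tallying each carbon's bonds:
C1: 1C, 1H, 1O, 1F → 0 − 1 + 1 + 1 = +1
C2: 3C, 1H → 0 − 1 = -1
C3: 3C, 1O → 0 + 1 = +1
C4: 1C, 1H, 1Br, 1I → 0 − 1 + 1 + 1 = +1
The most reduced carbon is C2 at -1.

C2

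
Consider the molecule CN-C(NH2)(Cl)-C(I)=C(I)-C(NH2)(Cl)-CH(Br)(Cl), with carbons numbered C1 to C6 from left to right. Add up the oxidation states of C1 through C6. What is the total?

+10

Tallying each carbon's bonds:
C1: 1C, 3N → 0 + 3 = +3
C2: 2C, 1N, 1Cl → 0 + 1 + 1 = +2
C3: 3C, 1I → 0 + 1 = +1
C4: 3C, 1I → 0 + 1 = +1
C5: 2C, 1N, 1Cl → 0 + 1 + 1 = +2
C6: 1C, 1H, 1Cl, 1Br → 0 − 1 + 1 + 1 = +1
Sum = +3 + 2 + 1 + 1 + 2 + 1 = +10.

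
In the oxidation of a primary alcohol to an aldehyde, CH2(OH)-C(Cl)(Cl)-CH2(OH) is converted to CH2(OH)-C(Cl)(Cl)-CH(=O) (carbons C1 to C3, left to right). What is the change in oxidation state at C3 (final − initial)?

Before: C3 has 1 bond to C, 2 bonds to H, 1 bond to O → oxidation state -1.
After: C3 has 1 bond to C, 1 bond to H, 2 bonds to O → oxidation state +1.
Δ = +1 − (-1) = +2, so this is an oxidation at C3.

+2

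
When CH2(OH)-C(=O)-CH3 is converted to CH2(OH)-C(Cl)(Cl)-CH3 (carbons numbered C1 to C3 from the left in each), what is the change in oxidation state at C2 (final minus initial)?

0

Before: C2 has 2 bonds to C, 2 bonds to O → oxidation state +2.
After: C2 has 2 bonds to C, 2 bonds to Cl → oxidation state +2.
Δ = +2 − (+2) = 0, so no net redox change at C2.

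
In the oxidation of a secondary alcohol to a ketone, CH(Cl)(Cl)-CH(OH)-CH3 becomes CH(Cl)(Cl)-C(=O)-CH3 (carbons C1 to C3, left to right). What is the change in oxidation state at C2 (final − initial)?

+2

Before: C2 has 2 bonds to C, 1 bond to H, 1 bond to O → oxidation state 0.
After: C2 has 2 bonds to C, 2 bonds to O → oxidation state +2.
Δ = +2 − (0) = +2, so this is an oxidation at C2.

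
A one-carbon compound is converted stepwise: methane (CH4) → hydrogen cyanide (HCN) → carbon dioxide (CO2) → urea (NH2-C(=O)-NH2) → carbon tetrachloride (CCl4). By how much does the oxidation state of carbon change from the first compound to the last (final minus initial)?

+8

Carbon oxidation states along the series — methane: -4, hydrogen cyanide: +2, carbon dioxide: +4, urea: +4, carbon tetrachloride: +4.
Net change = +4 − (-4) = +8.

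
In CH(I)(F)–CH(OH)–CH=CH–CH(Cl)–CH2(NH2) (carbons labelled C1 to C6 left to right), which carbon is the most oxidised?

Assign +1 per bond to O/N/halogen, −1 per bond to H or an electropositive element, and 0 per bond to carbon. Tallying each carbon:
C1: 1C, 1H, 1F, 1I → 0 − 1 + 1 + 1 = +1
C2: 2C, 1H, 1O → 0 − 1 + 1 = 0
C3: 3C, 1H → 0 − 1 = -1
C4: 3C, 1H → 0 − 1 = -1
C5: 2C, 1H, 1Cl → 0 − 1 + 1 = 0
C6: 1C, 2H, 1N → 0 − 2 + 1 = -1
The most oxidised carbon is C1 at +1.

C1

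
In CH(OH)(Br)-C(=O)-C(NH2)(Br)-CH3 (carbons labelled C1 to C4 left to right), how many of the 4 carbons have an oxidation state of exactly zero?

0

Tallying each carbon's bonds:
C1: 1C, 1H, 1O, 1Br → 0 − 1 + 1 + 1 = +1
C2: 2C, 2O → 0 + 2 = +2
C3: 2C, 1N, 1Br → 0 + 1 + 1 = +2
C4: 1C, 3H → 0 − 3 = -3
0 carbons meet the condition.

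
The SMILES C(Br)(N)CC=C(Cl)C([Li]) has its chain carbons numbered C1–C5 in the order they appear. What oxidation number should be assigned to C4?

+1

Count +1 for every bond to an atom more electronegative than carbon and −1 for every bond to one less electronegative; C–C bonds are 0.
C4 has a double bond to C (2×0 = 0), one bond to C (0), one bond to Cl (+1).
Oxidation state = 0 + 0 + 1 = +1.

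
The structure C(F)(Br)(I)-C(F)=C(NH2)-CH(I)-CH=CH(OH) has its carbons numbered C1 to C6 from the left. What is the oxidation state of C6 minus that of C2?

C6: 2C, 1H, 1O → 0 − 1 + 1 = 0
C2: 3C, 1F → 0 + 1 = +1
Difference: 0 − (+1) = -1.

-1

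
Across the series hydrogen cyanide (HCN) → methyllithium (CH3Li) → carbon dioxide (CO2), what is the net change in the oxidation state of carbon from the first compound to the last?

Carbon oxidation states along the series — hydrogen cyanide: +2, methyllithium: -4, carbon dioxide: +4.
Net change = +4 − (+2) = +2.

+2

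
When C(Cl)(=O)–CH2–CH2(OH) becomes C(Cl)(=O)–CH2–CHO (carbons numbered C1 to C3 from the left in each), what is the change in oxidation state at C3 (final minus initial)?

Before: C3 has 1 bond to C, 2 bonds to H, 1 bond to O → oxidation state -1.
After: C3 has 1 bond to C, 1 bond to H, 2 bonds to O → oxidation state +1.
Δ = +1 − (-1) = +2, so this is an oxidation at C3.

+2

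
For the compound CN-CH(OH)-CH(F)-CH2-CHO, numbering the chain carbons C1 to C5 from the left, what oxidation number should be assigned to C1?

+3

Count +1 for every bond to an atom more electronegative than carbon and −1 for every bond to one less electronegative; C–C bonds are 0.
C1 has one bond to C (0), a triple bond to N (3×+1 = +3).
Oxidation state = 0 + 3 = +3.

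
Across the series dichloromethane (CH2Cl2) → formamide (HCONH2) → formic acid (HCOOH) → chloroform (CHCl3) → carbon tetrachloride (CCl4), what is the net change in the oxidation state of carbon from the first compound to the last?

Carbon oxidation states along the series — dichloromethane: 0, formamide: +2, formic acid: +2, chloroform: +2, carbon tetrachloride: +4.
Net change = +4 − (0) = +4.

+4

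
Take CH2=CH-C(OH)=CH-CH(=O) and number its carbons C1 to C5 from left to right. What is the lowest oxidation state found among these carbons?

-2

Bonds to more-electronegative neighbours contribute +1 each, bonds to H or metals contribute −1 each, and C–C bonds contribute 0. Tallying each carbon:
C1: 2C, 2H → 0 − 2 = -2
C2: 3C, 1H → 0 − 1 = -1
C3: 3C, 1O → 0 + 1 = +1
C4: 3C, 1H → 0 − 1 = -1
C5: 1C, 1H, 2O → 0 − 1 + 2 = +1
The lowest value is -2.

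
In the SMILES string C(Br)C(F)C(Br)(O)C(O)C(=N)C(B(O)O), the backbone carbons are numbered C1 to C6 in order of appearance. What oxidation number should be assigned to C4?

0

Assign +1 per bond to O/N/halogen, −1 per bond to H or an electropositive element, and 0 per bond to carbon.
C4 has one bond to C (0), one bond to C (0), one bond to H (-1), one bond to O (+1).
Oxidation state = 0 + 0 − 1 + 1 = 0.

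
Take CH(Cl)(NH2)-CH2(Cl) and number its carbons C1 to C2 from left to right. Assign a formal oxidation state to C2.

Count +1 for every bond to an atom more electronegative than carbon and −1 for every bond to one less electronegative; C–C bonds are 0.
C2 has one bond to C (0), one bond to H (-1), one bond to H (-1), one bond to Cl (+1).
Oxidation state = 0 − 1 − 1 + 1 = -1.

-1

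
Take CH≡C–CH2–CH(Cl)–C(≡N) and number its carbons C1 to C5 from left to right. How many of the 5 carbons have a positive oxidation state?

Count +1 for every bond to an atom more electronegative than carbon and −1 for every bond to one less electronegative; C–C bonds are 0. Tallying each carbon:
C1: 3C, 1H → 0 − 1 = -1
C2: 4C → 0 = 0
C3: 2C, 2H → 0 − 2 = -2
C4: 2C, 1H, 1Cl → 0 − 1 + 1 = 0
C5: 1C, 3N → 0 + 3 = +3
1 carbon (C5) meets the condition.

1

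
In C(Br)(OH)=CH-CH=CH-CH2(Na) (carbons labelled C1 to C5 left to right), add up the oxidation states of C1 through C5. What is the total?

-4

Tallying each carbon's bonds:
C1: 2C, 1O, 1Br → 0 + 1 + 1 = +2
C2: 3C, 1H → 0 − 1 = -1
C3: 3C, 1H → 0 − 1 = -1
C4: 3C, 1H → 0 − 1 = -1
C5: 1C, 2H, 1Na → 0 − 2 − 1 = -3
Sum = +2 − 1 − 1 − 1 − 3 = -4.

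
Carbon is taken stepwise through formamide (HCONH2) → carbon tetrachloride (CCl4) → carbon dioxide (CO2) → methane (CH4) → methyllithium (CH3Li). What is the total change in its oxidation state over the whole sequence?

-6

Carbon oxidation states along the series — formamide: +2, carbon tetrachloride: +4, carbon dioxide: +4, methane: -4, methyllithium: -4.
Net change = -4 − (+2) = -6.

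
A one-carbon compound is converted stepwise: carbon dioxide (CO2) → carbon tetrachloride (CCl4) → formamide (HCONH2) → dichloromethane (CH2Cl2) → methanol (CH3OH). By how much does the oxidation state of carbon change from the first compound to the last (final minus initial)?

-6

Carbon oxidation states along the series — carbon dioxide: +4, carbon tetrachloride: +4, formamide: +2, dichloromethane: 0, methanol: -2.
Net change = -2 − (+4) = -6.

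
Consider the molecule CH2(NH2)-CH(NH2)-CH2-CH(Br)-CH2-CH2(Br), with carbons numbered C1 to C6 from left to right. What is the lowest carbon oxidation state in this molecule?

-2

Tallying each carbon's bonds:
C1: 1C, 2H, 1N → 0 − 2 + 1 = -1
C2: 2C, 1H, 1N → 0 − 1 + 1 = 0
C3: 2C, 2H → 0 − 2 = -2
C4: 2C, 1H, 1Br → 0 − 1 + 1 = 0
C5: 2C, 2H → 0 − 2 = -2
C6: 1C, 2H, 1Br → 0 − 2 + 1 = -1
The lowest value is -2.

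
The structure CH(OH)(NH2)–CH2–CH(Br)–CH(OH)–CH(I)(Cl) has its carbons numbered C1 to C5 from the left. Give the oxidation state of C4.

0

C4 has one bond to C (0), one bond to C (0), one bond to O (+1), one bond to H (-1).
Oxidation state = 0 + 0 + 1 − 1 = 0.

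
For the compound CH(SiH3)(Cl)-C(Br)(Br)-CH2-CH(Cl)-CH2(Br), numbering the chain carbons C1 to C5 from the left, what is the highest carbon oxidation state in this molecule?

Tallying each carbon's bonds:
C1: 1C, 1H, 1Cl, 1Si → 0 − 1 + 1 − 1 = -1
C2: 2C, 2Br → 0 + 2 = +2
C3: 2C, 2H → 0 − 2 = -2
C4: 2C, 1H, 1Cl → 0 − 1 + 1 = 0
C5: 1C, 2H, 1Br → 0 − 2 + 1 = -1
The highest value is +2.

+2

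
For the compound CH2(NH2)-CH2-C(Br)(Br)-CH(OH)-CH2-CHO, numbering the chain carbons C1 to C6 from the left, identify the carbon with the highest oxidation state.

Each bond to a more electronegative atom (O, N, halogen) counts +1, each bond to a less electronegative atom (H, metal, B, Si) counts −1, and each C–C bond counts 0. Tallying each carbon:
C1: 1C, 2H, 1N → 0 − 2 + 1 = -1
C2: 2C, 2H → 0 − 2 = -2
C3: 2C, 2Br → 0 + 2 = +2
C4: 2C, 1H, 1O → 0 − 1 + 1 = 0
C5: 2C, 2H → 0 − 2 = -2
C6: 1C, 1H, 2O → 0 − 1 + 2 = +1
The most oxidised carbon is C3 at +2.

C3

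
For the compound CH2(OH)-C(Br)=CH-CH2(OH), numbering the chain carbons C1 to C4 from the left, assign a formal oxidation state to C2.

C2 has one bond to C (0), a double bond to C (2×0 = 0), one bond to Br (+1).
Oxidation state = 0 + 0 + 1 = +1.

+1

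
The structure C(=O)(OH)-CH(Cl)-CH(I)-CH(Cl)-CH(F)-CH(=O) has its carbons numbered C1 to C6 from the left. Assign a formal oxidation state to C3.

0

Assign +1 per bond to O/N/halogen, −1 per bond to H or an electropositive element, and 0 per bond to carbon.
C3 has one bond to C (0), one bond to C (0), one bond to I (+1), one bond to H (-1).
Oxidation state = 0 + 0 + 1 − 1 = 0.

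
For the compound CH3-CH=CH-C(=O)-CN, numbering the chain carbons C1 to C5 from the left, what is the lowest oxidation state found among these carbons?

-3

Each bond to a more electronegative atom (O, N, halogen) counts +1, each bond to a less electronegative atom (H, metal, B, Si) counts −1, and each C–C bond counts 0. Tallying each carbon:
C1: 1C, 3H → 0 − 3 = -3
C2: 3C, 1H → 0 − 1 = -1
C3: 3C, 1H → 0 − 1 = -1
C4: 2C, 2O → 0 + 2 = +2
C5: 1C, 3N → 0 + 3 = +3
The lowest value is -3.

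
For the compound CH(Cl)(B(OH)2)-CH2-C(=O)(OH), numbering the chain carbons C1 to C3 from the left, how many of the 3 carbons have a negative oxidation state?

2

Bonds to more-electronegative neighbours contribute +1 each, bonds to H or metals contribute −1 each, and C–C bonds contribute 0. Tallying each carbon:
C1: 1C, 1H, 1Cl, 1B → 0 − 1 + 1 − 1 = -1
C2: 2C, 2H → 0 − 2 = -2
C3: 1C, 3O → 0 + 3 = +3
2 carbons (C1, C2) meet the condition.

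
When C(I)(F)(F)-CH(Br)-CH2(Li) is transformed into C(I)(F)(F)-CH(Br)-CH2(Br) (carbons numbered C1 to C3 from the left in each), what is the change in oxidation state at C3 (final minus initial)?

+2

Before: C3 has 1 bond to C, 2 bonds to H, 1 bond to Li → oxidation state -3.
After: C3 has 1 bond to C, 2 bonds to H, 1 bond to Br → oxidation state -1.
Δ = -1 − (-3) = +2, so this is an oxidation at C3.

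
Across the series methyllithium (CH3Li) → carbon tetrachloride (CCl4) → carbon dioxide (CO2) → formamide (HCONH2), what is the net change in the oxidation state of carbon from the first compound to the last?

+6

Carbon oxidation states along the series — methyllithium: -4, carbon tetrachloride: +4, carbon dioxide: +4, formamide: +2.
Net change = +2 − (-4) = +6.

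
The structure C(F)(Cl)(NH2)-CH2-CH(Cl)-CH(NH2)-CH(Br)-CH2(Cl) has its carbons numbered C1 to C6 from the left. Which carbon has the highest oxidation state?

C1

Count +1 for every bond to an atom more electronegative than carbon and −1 for every bond to one less electronegative; C–C bonds are 0. Tallying each carbon:
C1: 1C, 1N, 1F, 1Cl → 0 + 1 + 1 + 1 = +3
C2: 2C, 2H → 0 − 2 = -2
C3: 2C, 1H, 1Cl → 0 − 1 + 1 = 0
C4: 2C, 1H, 1N → 0 − 1 + 1 = 0
C5: 2C, 1H, 1Br → 0 − 1 + 1 = 0
C6: 1C, 2H, 1Cl → 0 − 2 + 1 = -1
The most oxidised carbon is C1 at +3.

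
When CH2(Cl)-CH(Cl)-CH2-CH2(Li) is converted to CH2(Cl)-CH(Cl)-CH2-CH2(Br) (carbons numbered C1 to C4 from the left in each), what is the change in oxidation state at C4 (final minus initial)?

Before: C4 has 1 bond to C, 2 bonds to H, 1 bond to Li → oxidation state -3.
After: C4 has 1 bond to C, 2 bonds to H, 1 bond to Br → oxidation state -1.
Δ = -1 − (-3) = +2, so this is an oxidation at C4.

+2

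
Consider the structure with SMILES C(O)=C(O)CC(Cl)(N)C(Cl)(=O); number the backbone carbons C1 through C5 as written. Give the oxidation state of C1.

C1 has a double bond to C (2×0 = 0), one bond to H (-1), one bond to O (+1).
Oxidation state = 0 − 1 + 1 = 0.

0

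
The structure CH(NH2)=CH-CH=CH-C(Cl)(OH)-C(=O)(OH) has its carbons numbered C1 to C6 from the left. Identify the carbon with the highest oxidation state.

C6

Each bond to a more electronegative atom (O, N, halogen) counts +1, each bond to a less electronegative atom (H, metal, B, Si) counts −1, and each C–C bond counts 0. Tallying each carbon:
C1: 2C, 1H, 1N → 0 − 1 + 1 = 0
C2: 3C, 1H → 0 − 1 = -1
C3: 3C, 1H → 0 − 1 = -1
C4: 3C, 1H → 0 − 1 = -1
C5: 2C, 1O, 1Cl → 0 + 1 + 1 = +2
C6: 1C, 3O → 0 + 3 = +3
The most oxidised carbon is C6 at +3.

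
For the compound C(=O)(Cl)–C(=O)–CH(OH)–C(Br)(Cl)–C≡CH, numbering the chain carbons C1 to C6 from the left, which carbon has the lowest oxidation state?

Tallying each carbon's bonds:
C1: 1C, 2O, 1Cl → 0 + 2 + 1 = +3
C2: 2C, 2O → 0 + 2 = +2
C3: 2C, 1H, 1O → 0 − 1 + 1 = 0
C4: 2C, 1Cl, 1Br → 0 + 1 + 1 = +2
C5: 4C → 0 = 0
C6: 3C, 1H → 0 − 1 = -1
The most reduced carbon is C6 at -1.

C6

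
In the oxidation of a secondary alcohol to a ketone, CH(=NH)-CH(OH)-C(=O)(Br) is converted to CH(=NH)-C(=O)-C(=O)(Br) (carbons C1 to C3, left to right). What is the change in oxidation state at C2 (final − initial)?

+2

Before: C2 has 2 bonds to C, 1 bond to H, 1 bond to O → oxidation state 0.
After: C2 has 2 bonds to C, 2 bonds to O → oxidation state +2.
Δ = +2 − (0) = +2, so this is an oxidation at C2.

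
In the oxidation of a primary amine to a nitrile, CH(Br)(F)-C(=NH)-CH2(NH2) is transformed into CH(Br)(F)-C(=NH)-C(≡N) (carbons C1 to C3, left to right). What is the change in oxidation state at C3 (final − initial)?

Before: C3 has 1 bond to C, 2 bonds to H, 1 bond to N → oxidation state -1.
After: C3 has 1 bond to C, 3 bonds to N → oxidation state +3.
Δ = +3 − (-1) = +4, so this is an oxidation at C3.

+4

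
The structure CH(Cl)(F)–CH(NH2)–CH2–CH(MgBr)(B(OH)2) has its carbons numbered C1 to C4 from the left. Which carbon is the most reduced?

C4

Tallying each carbon's bonds:
C1: 1C, 1H, 1F, 1Cl → 0 − 1 + 1 + 1 = +1
C2: 2C, 1H, 1N → 0 − 1 + 1 = 0
C3: 2C, 2H → 0 − 2 = -2
C4: 1C, 1H, 1Mg, 1B → 0 − 1 − 1 − 1 = -3
The most reduced carbon is C4 at -3.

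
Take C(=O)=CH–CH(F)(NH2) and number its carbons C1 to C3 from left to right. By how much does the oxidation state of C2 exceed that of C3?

C2: 3C, 1H → 0 − 1 = -1
C3: 1C, 1H, 1N, 1F → 0 − 1 + 1 + 1 = +1
Difference: -1 − (+1) = -2.

-2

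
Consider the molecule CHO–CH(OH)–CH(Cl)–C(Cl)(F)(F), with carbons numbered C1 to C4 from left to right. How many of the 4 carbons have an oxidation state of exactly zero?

Bonds to more-electronegative neighbours contribute +1 each, bonds to H or metals contribute −1 each, and C–C bonds contribute 0. Tallying each carbon:
C1: 1C, 1H, 2O → 0 − 1 + 2 = +1
C2: 2C, 1H, 1O → 0 − 1 + 1 = 0
C3: 2C, 1H, 1Cl → 0 − 1 + 1 = 0
C4: 1C, 2F, 1Cl → 0 + 2 + 1 = +3
2 carbons (C2, C3) meet the condition.

2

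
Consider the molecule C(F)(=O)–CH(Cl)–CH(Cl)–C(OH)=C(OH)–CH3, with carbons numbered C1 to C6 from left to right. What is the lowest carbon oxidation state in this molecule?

Tallying each carbon's bonds:
C1: 1C, 2O, 1F → 0 + 2 + 1 = +3
C2: 2C, 1H, 1Cl → 0 − 1 + 1 = 0
C3: 2C, 1H, 1Cl → 0 − 1 + 1 = 0
C4: 3C, 1O → 0 + 1 = +1
C5: 3C, 1O → 0 + 1 = +1
C6: 1C, 3H → 0 − 3 = -3
The lowest value is -3.

-3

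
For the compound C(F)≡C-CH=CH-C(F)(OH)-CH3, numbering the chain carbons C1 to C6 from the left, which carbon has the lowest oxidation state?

Assign +1 per bond to O/N/halogen, −1 per bond to H or an electropositive element, and 0 per bond to carbon. Tallying each carbon:
C1: 3C, 1F → 0 + 1 = +1
C2: 4C → 0 = 0
C3: 3C, 1H → 0 − 1 = -1
C4: 3C, 1H → 0 − 1 = -1
C5: 2C, 1O, 1F → 0 + 1 + 1 = +2
C6: 1C, 3H → 0 − 3 = -3
The most reduced carbon is C6 at -3.

C6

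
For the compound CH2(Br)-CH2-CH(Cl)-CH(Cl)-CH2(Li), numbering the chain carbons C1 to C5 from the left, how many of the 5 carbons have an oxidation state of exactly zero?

2

Tallying each carbon's bonds:
C1: 1C, 2H, 1Br → 0 − 2 + 1 = -1
C2: 2C, 2H → 0 − 2 = -2
C3: 2C, 1H, 1Cl → 0 − 1 + 1 = 0
C4: 2C, 1H, 1Cl → 0 − 1 + 1 = 0
C5: 1C, 2H, 1Li → 0 − 2 − 1 = -3
2 carbons (C3, C4) meet the condition.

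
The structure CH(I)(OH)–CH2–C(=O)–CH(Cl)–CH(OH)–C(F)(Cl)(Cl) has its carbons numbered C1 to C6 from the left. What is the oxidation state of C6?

+3

C6 has one bond to C (0), one bond to F (+1), one bond to Cl (+1), one bond to Cl (+1).
Oxidation state = 0 + 1 + 1 + 1 = +3.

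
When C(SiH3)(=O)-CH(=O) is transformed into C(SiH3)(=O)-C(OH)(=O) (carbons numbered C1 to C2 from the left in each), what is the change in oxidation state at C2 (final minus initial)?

+2

Before: C2 has 1 bond to C, 1 bond to H, 2 bonds to O → oxidation state +1.
After: C2 has 1 bond to C, 3 bonds to O → oxidation state +3.
Δ = +3 − (+1) = +2, so this is an oxidation at C2.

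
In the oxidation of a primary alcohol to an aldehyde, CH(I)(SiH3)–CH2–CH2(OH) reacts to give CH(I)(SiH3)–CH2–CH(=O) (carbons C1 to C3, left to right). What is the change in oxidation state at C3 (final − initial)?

Before: C3 has 1 bond to C, 2 bonds to H, 1 bond to O → oxidation state -1.
After: C3 has 1 bond to C, 1 bond to H, 2 bonds to O → oxidation state +1.
Δ = +1 − (-1) = +2, so this is an oxidation at C3.

+2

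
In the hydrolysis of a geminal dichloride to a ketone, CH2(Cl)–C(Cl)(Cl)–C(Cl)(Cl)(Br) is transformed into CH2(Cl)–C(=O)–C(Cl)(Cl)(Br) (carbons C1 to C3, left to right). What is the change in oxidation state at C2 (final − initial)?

0

Before: C2 has 2 bonds to C, 2 bonds to Cl → oxidation state +2.
After: C2 has 2 bonds to C, 2 bonds to O → oxidation state +2.
Δ = +2 − (+2) = 0, so no net redox change at C2.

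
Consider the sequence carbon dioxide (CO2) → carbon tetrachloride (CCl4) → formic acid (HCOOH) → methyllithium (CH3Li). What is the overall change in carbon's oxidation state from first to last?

-8

Carbon oxidation states along the series — carbon dioxide: +4, carbon tetrachloride: +4, formic acid: +2, methyllithium: -4.
Net change = -4 − (+4) = -8.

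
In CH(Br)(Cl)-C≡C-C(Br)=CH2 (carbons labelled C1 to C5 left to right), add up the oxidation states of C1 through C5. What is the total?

0

Bonds to more-electronegative neighbours contribute +1 each, bonds to H or metals contribute −1 each, and C–C bonds contribute 0. Tallying each carbon:
C1: 1C, 1H, 1Cl, 1Br → 0 − 1 + 1 + 1 = +1
C2: 4C → 0 = 0
C3: 4C → 0 = 0
C4: 3C, 1Br → 0 + 1 = +1
C5: 2C, 2H → 0 − 2 = -2
Sum = +1 + 0 + 0 + 1 − 2 = 0.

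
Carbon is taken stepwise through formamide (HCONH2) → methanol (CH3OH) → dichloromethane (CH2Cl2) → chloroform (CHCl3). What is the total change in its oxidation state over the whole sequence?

Carbon oxidation states along the series — formamide: +2, methanol: -2, dichloromethane: 0, chloroform: +2.
Net change = +2 − (+2) = 0.

0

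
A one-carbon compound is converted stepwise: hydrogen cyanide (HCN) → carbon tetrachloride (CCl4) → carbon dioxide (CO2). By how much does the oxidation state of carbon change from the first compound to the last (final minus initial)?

Carbon oxidation states along the series — hydrogen cyanide: +2, carbon tetrachloride: +4, carbon dioxide: +4.
Net change = +4 − (+2) = +2.

+2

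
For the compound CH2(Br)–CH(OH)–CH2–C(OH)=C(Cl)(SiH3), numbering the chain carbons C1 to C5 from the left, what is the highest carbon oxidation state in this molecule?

Tallying each carbon's bonds:
C1: 1C, 2H, 1Br → 0 − 2 + 1 = -1
C2: 2C, 1H, 1O → 0 − 1 + 1 = 0
C3: 2C, 2H → 0 − 2 = -2
C4: 3C, 1O → 0 + 1 = +1
C5: 2C, 1Cl, 1Si → 0 + 1 − 1 = 0
The highest value is +1.

+1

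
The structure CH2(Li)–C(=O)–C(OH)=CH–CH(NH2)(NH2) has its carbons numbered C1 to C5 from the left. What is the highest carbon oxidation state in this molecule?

Each bond to a more electronegative atom (O, N, halogen) counts +1, each bond to a less electronegative atom (H, metal, B, Si) counts −1, and each C–C bond counts 0. Tallying each carbon:
C1: 1C, 2H, 1Li → 0 − 2 − 1 = -3
C2: 2C, 2O → 0 + 2 = +2
C3: 3C, 1O → 0 + 1 = +1
C4: 3C, 1H → 0 − 1 = -1
C5: 1C, 1H, 2N → 0 − 1 + 2 = +1
The highest value is +2.

+2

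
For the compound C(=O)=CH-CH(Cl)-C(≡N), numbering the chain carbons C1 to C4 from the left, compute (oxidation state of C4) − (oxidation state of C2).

+4

C4: 1C, 3N → 0 + 3 = +3
C2: 3C, 1H → 0 − 1 = -1
Difference: +3 − (-1) = +4.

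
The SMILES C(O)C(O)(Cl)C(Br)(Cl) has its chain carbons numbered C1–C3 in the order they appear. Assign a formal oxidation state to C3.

+1

Each bond to a more electronegative atom (O, N, halogen) counts +1, each bond to a less electronegative atom (H, metal, B, Si) counts −1, and each C–C bond counts 0.
C3 has one bond to C (0), one bond to Br (+1), one bond to Cl (+1), one bond to H (-1).
Oxidation state = 0 + 1 + 1 − 1 = +1.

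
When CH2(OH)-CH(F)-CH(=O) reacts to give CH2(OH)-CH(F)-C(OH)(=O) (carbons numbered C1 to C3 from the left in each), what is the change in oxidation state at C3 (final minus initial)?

+2

Before: C3 has 1 bond to C, 1 bond to H, 2 bonds to O → oxidation state +1.
After: C3 has 1 bond to C, 3 bonds to O → oxidation state +3.
Δ = +3 − (+1) = +2, so this is an oxidation at C3.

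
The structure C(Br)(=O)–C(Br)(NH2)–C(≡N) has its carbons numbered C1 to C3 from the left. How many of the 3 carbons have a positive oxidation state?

3

Tallying each carbon's bonds:
C1: 1C, 2O, 1Br → 0 + 2 + 1 = +3
C2: 2C, 1N, 1Br → 0 + 1 + 1 = +2
C3: 1C, 3N → 0 + 3 = +3
3 carbons (C1, C2, C3) meet the condition.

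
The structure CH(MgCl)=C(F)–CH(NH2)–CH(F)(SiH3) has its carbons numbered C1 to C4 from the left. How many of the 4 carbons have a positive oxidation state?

1

Tallying each carbon's bonds:
C1: 2C, 1H, 1Mg → 0 − 1 − 1 = -2
C2: 3C, 1F → 0 + 1 = +1
C3: 2C, 1H, 1N → 0 − 1 + 1 = 0
C4: 1C, 1H, 1F, 1Si → 0 − 1 + 1 − 1 = -1
1 carbon (C2) meets the condition.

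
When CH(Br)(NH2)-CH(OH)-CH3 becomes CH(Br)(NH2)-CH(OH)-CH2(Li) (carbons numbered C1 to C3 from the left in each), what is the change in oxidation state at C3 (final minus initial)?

Before: C3 has 1 bond to C, 3 bonds to H → oxidation state -3.
After: C3 has 1 bond to C, 2 bonds to H, 1 bond to Li → oxidation state -3.
Δ = -3 − (-3) = 0, so no net redox change at C3.

0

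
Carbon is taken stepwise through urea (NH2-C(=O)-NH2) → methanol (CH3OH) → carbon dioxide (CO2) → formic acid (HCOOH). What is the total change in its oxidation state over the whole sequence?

-2

Carbon oxidation states along the series — urea: +4, methanol: -2, carbon dioxide: +4, formic acid: +2.
Net change = +2 − (+4) = -2.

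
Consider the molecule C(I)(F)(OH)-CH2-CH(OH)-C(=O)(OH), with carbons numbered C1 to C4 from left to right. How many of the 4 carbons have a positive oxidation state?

Tallying each carbon's bonds:
C1: 1C, 1O, 1F, 1I → 0 + 1 + 1 + 1 = +3
C2: 2C, 2H → 0 − 2 = -2
C3: 2C, 1H, 1O → 0 − 1 + 1 = 0
C4: 1C, 3O → 0 + 3 = +3
2 carbons (C1, C4) meet the condition.

2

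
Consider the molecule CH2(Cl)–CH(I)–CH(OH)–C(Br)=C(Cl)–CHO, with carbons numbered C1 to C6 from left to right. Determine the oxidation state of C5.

Bonds to more-electronegative neighbours contribute +1 each, bonds to H or metals contribute −1 each, and C–C bonds contribute 0.
C5 has a double bond to C (2×0 = 0), one bond to C (0), one bond to Cl (+1).
Oxidation state = 0 + 0 + 1 = +1.

+1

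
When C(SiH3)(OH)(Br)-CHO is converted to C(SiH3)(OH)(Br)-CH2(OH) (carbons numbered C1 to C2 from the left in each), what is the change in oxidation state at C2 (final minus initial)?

-2

Before: C2 has 1 bond to C, 1 bond to H, 2 bonds to O → oxidation state +1.
After: C2 has 1 bond to C, 2 bonds to H, 1 bond to O → oxidation state -1.
Δ = -1 − (+1) = -2, so this is a reduction at C2.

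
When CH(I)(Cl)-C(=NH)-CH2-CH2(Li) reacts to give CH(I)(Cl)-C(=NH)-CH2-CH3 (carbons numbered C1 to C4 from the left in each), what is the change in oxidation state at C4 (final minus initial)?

Before: C4 has 1 bond to C, 2 bonds to H, 1 bond to Li → oxidation state -3.
After: C4 has 1 bond to C, 3 bonds to H → oxidation state -3.
Δ = -3 − (-3) = 0, so no net redox change at C4.

0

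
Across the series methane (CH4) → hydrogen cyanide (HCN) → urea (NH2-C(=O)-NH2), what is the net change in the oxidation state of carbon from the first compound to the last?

Carbon oxidation states along the series — methane: -4, hydrogen cyanide: +2, urea: +4.
Net change = +4 − (-4) = +8.

+8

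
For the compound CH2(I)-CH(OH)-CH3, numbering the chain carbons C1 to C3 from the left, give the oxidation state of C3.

-3

C3 has one bond to C (0), one bond to H (-1), one bond to H (-1), one bond to H (-1).
Oxidation state = 0 − 1 − 1 − 1 = -3.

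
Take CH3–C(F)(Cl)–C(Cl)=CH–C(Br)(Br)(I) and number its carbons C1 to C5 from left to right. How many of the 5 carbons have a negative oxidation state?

2

Tallying each carbon's bonds:
C1: 1C, 3H → 0 − 3 = -3
C2: 2C, 1F, 1Cl → 0 + 1 + 1 = +2
C3: 3C, 1Cl → 0 + 1 = +1
C4: 3C, 1H → 0 − 1 = -1
C5: 1C, 2Br, 1I → 0 + 2 + 1 = +3
2 carbons (C1, C4) meet the condition.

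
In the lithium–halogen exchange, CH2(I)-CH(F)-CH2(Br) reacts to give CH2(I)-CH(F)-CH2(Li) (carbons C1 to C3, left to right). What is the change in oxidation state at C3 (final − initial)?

Before: C3 has 1 bond to C, 2 bonds to H, 1 bond to Br → oxidation state -1.
After: C3 has 1 bond to C, 2 bonds to H, 1 bond to Li → oxidation state -3.
Δ = -3 − (-1) = -2, so this is a reduction at C3.

-2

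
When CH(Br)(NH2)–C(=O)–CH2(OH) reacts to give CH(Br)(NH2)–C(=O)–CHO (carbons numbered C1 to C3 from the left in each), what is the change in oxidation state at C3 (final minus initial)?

Before: C3 has 1 bond to C, 2 bonds to H, 1 bond to O → oxidation state -1.
After: C3 has 1 bond to C, 1 bond to H, 2 bonds to O → oxidation state +1.
Δ = +1 − (-1) = +2, so this is an oxidation at C3.

+2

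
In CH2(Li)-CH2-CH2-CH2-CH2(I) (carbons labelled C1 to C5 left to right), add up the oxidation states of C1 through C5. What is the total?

-10

Tallying each carbon's bonds:
C1: 1C, 2H, 1Li → 0 − 2 − 1 = -3
C2: 2C, 2H → 0 − 2 = -2
C3: 2C, 2H → 0 − 2 = -2
C4: 2C, 2H → 0 − 2 = -2
C5: 1C, 2H, 1I → 0 − 2 + 1 = -1
Sum = -3 − 2 − 2 − 2 − 1 = -10.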